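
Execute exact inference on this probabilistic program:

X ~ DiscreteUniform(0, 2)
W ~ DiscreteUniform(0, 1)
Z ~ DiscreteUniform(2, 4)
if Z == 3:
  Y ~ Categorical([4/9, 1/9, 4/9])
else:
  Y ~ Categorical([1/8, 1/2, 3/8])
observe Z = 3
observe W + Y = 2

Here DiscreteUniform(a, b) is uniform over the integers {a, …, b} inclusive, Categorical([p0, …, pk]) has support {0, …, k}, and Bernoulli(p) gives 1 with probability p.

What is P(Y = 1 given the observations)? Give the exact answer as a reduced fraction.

P(Y = 1 | obs) = 1/5

Enumerate traces; 6 have nonzero weight after conditioning:
  (X=0, W=0, Z=3, Y=2) weight 2/81
  (X=0, W=1, Z=3, Y=1) weight 1/162
  (X=1, W=0, Z=3, Y=2) weight 2/81
  (X=1, W=1, Z=3, Y=1) weight 1/162
  (X=2, W=0, Z=3, Y=2) weight 2/81
  (X=2, W=1, Z=3, Y=1) weight 1/162
Group by Y:
  weight(Y=1) = 1/54
  weight(Y=2) = 2/27
Total weight = 1/54 + 2/27 = 5/54
P(Y=1 | obs) = 1/54 / 5/54 = 1/5
P(Y=2 | obs) = 2/27 / 5/54 = 4/5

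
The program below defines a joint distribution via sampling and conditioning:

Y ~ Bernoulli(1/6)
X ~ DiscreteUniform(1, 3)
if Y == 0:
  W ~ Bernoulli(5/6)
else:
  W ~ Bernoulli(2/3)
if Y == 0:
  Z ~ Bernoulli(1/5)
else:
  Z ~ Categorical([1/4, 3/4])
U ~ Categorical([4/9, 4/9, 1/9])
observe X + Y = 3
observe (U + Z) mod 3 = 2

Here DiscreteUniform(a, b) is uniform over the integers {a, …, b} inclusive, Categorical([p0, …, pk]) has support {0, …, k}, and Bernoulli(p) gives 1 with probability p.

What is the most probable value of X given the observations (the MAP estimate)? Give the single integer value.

Enumerate traces; 8 have nonzero weight after conditioning:
  (Y=0, X=3, W=0, Z=0, U=2) weight 1/243
  (Y=0, X=3, W=0, Z=1, U=1) weight 1/243
  (Y=0, X=3, W=1, Z=0, U=2) weight 5/243
  (Y=0, X=3, W=1, Z=1, U=1) weight 5/243
  (Y=1, X=2, W=0, Z=0, U=2) weight 1/1944
  (Y=1, X=2, W=0, Z=1, U=1) weight 1/162
  (Y=1, X=2, W=1, Z=0, U=2) weight 1/972
  (Y=1, X=2, W=1, Z=1, U=1) weight 1/81
Group by X:
  weight(X=2) = 13/648
  weight(X=3) = 4/81
Total weight = 13/648 + 4/81 = 5/72
P(X=2 | obs) = 13/648 / 5/72 = 13/45
P(X=3 | obs) = 4/81 / 5/72 = 32/45
argmax = 3

argmax_v P(X = v | obs) = 3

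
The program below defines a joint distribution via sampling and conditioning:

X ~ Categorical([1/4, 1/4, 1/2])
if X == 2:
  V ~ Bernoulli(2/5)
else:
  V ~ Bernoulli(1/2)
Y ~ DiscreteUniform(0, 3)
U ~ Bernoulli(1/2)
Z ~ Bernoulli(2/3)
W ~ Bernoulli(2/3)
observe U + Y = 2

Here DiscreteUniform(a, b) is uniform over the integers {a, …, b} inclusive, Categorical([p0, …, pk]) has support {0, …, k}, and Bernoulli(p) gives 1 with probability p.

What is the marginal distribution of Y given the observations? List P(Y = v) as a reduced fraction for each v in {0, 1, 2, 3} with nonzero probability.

P(Y=1) = 1/2, P(Y=2) = 1/2

Enumerate traces; 48 have nonzero weight after conditioning:
  (X=0, V=0, Y=1, U=1, Z=0, W=0) weight 1/576
  (X=0, V=0, Y=1, U=1, Z=0, W=1) weight 1/288
  (X=0, V=0, Y=1, U=1, Z=1, W=0) weight 1/288
  (X=0, V=0, Y=1, U=1, Z=1, W=1) weight 1/144
  (X=0, V=0, Y=2, U=0, Z=0, W=0) weight 1/576
  (X=0, V=0, Y=2, U=0, Z=0, W=1) weight 1/288
  (X=0, V=0, Y=2, U=0, Z=1, W=0) weight 1/288
  (X=0, V=0, Y=2, U=0, Z=1, W=1) weight 1/144
  … 40 more
Group by Y:
  weight(Y=1) = 1/8
  weight(Y=2) = 1/8
Total weight = 1/8 + 1/8 = 1/4
P(Y=1 | obs) = 1/8 / 1/4 = 1/2
P(Y=2 | obs) = 1/8 / 1/4 = 1/2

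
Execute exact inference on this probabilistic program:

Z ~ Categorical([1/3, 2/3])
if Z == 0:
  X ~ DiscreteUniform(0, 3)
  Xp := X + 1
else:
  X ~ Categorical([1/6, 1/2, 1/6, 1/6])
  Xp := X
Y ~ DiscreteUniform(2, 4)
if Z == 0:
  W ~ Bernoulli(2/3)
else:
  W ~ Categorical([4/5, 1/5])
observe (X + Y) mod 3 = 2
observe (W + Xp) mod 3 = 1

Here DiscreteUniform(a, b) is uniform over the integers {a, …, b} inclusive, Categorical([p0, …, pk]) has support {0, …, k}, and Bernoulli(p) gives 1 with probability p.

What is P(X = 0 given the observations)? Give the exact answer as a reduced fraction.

P(X = 0 | obs) = 9/76

Enumerate traces; 6 have nonzero weight after conditioning:
  (Z=0, X=0, Y=2, W=0) weight 1/108
  (Z=0, X=2, Y=3, W=1) weight 1/54
  (Z=0, X=3, Y=2, W=0) weight 1/108
  (Z=1, X=0, Y=2, W=1) weight 1/135
  (Z=1, X=1, Y=4, W=0) weight 4/45
  (Z=1, X=3, Y=2, W=1) weight 1/135
Group by X:
  weight(X=0) = 1/60
  weight(X=1) = 4/45
  weight(X=2) = 1/54
  weight(X=3) = 1/60
Total weight = 1/60 + 4/45 + 1/54 + 1/60 = 19/135
P(X=0 | obs) = 1/60 / 19/135 = 9/76
P(X=1 | obs) = 4/45 / 19/135 = 12/19
P(X=2 | obs) = 1/54 / 19/135 = 5/38
P(X=3 | obs) = 1/60 / 19/135 = 9/76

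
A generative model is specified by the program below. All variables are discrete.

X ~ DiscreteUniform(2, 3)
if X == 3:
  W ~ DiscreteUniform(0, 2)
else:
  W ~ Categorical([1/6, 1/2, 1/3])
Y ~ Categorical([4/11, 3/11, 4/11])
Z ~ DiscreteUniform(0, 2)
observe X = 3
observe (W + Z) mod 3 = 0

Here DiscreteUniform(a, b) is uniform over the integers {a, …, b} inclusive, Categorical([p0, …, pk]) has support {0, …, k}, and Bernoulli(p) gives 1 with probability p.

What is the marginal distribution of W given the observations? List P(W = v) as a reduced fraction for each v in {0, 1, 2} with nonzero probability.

P(W=0) = 1/3, P(W=1) = 1/3, P(W=2) = 1/3

Enumerate traces; 9 have nonzero weight after conditioning:
  (X=3, W=0, Y=0, Z=0) weight 2/99
  (X=3, W=0, Y=1, Z=0) weight 1/66
  (X=3, W=0, Y=2, Z=0) weight 2/99
  (X=3, W=1, Y=0, Z=2) weight 2/99
  (X=3, W=1, Y=1, Z=2) weight 1/66
  (X=3, W=1, Y=2, Z=2) weight 2/99
  (X=3, W=2, Y=0, Z=1) weight 2/99
  (X=3, W=2, Y=1, Z=1) weight 1/66
  … 1 more
Group by W:
  weight(W=0) = 1/18
  weight(W=1) = 1/18
  weight(W=2) = 1/18
Total weight = 1/18 + 1/18 + 1/18 = 1/6
P(W=0 | obs) = 1/18 / 1/6 = 1/3
P(W=1 | obs) = 1/18 / 1/6 = 1/3
P(W=2 | obs) = 1/18 / 1/6 = 1/3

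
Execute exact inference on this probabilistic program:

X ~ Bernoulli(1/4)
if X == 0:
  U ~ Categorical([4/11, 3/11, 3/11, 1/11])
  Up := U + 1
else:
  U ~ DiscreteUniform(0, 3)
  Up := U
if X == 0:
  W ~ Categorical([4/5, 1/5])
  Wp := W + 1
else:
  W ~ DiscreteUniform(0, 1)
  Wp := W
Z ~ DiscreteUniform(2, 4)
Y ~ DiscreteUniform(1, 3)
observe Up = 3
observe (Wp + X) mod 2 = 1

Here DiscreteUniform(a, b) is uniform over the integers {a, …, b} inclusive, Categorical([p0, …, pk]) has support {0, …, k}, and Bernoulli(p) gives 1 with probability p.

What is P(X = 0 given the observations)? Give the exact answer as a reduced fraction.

P(X = 0 | obs) = 288/343

Enumerate traces; 18 have nonzero weight after conditioning:
  (X=0, U=2, W=0, Z=2, Y=1) weight 1/55
  (X=0, U=2, W=0, Z=2, Y=2) weight 1/55
  (X=0, U=2, W=0, Z=2, Y=3) weight 1/55
  (X=0, U=2, W=0, Z=3, Y=1) weight 1/55
  (X=0, U=2, W=0, Z=3, Y=2) weight 1/55
  (X=0, U=2, W=0, Z=3, Y=3) weight 1/55
  (X=0, U=2, W=0, Z=4, Y=1) weight 1/55
  (X=0, U=2, W=0, Z=4, Y=2) weight 1/55
  (X=1, U=3, W=0, Z=2, Y=1) weight 1/288
  … 9 more
Group by X:
  weight(X=0) = 9/55
  weight(X=1) = 1/32
Total weight = 9/55 + 1/32 = 343/1760
P(X=0 | obs) = 9/55 / 343/1760 = 288/343
P(X=1 | obs) = 1/32 / 343/1760 = 55/343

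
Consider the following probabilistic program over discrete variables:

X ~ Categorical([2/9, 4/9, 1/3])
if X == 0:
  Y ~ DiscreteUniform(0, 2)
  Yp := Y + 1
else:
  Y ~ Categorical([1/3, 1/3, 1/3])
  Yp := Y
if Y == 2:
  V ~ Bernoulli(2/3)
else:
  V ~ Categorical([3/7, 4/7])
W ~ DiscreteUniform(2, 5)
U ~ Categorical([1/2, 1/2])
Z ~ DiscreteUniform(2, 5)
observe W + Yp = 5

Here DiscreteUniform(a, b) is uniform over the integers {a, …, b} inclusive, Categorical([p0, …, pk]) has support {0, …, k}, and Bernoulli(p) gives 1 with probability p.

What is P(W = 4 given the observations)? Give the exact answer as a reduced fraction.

Enumerate traces; 144 have nonzero weight after conditioning:
  (X=0, Y=0, V=0, W=4, U=0, Z=2) weight 1/1008
  (X=0, Y=0, V=0, W=4, U=0, Z=3) weight 1/1008
  (X=0, Y=0, V=0, W=4, U=0, Z=4) weight 1/1008
  (X=0, Y=0, V=0, W=4, U=0, Z=5) weight 1/1008
  (X=0, Y=0, V=0, W=4, U=1, Z=2) weight 1/1008
  (X=0, Y=0, V=0, W=4, U=1, Z=3) weight 1/1008
  (X=0, Y=0, V=0, W=4, U=1, Z=4) weight 1/1008
  (X=0, Y=0, V=0, W=4, U=1, Z=5) weight 1/1008
  (X=0, Y=1, V=0, W=3, U=0, Z=2) weight 1/1008
  (X=0, Y=2, V=0, W=2, U=0, Z=2) weight 1/1296
  … 134 more
Group by W:
  weight(W=2) = 1/54
  weight(W=3) = 1/12
  weight(W=4) = 1/12
  weight(W=5) = 7/108
Total weight = 1/54 + 1/12 + 1/12 + 7/108 = 1/4
P(W=2 | obs) = 1/54 / 1/4 = 2/27
P(W=3 | obs) = 1/12 / 1/4 = 1/3
P(W=4 | obs) = 1/12 / 1/4 = 1/3
P(W=5 | obs) = 7/108 / 1/4 = 7/27

P(W = 4 | obs) = 1/3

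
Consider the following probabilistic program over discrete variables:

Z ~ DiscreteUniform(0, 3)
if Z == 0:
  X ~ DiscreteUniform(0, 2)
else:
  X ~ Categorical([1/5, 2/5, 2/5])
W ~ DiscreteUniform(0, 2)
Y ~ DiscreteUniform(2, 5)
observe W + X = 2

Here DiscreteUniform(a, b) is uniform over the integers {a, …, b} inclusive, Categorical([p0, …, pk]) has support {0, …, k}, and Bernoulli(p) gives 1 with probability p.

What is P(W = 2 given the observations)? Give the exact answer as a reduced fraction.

P(W = 2 | obs) = 7/30

Enumerate traces; 48 have nonzero weight after conditioning:
  (Z=0, X=0, W=2, Y=2) weight 1/144
  (Z=0, X=0, W=2, Y=3) weight 1/144
  (Z=0, X=0, W=2, Y=4) weight 1/144
  (Z=0, X=0, W=2, Y=5) weight 1/144
  (Z=0, X=1, W=1, Y=2) weight 1/144
  (Z=0, X=1, W=1, Y=3) weight 1/144
  (Z=0, X=1, W=1, Y=4) weight 1/144
  (Z=0, X=1, W=1, Y=5) weight 1/144
  (Z=0, X=2, W=0, Y=2) weight 1/144
  … 39 more
Group by W:
  weight(W=0) = 23/180
  weight(W=1) = 23/180
  weight(W=2) = 7/90
Total weight = 23/180 + 23/180 + 7/90 = 1/3
P(W=0 | obs) = 23/180 / 1/3 = 23/60
P(W=1 | obs) = 23/180 / 1/3 = 23/60
P(W=2 | obs) = 7/90 / 1/3 = 7/30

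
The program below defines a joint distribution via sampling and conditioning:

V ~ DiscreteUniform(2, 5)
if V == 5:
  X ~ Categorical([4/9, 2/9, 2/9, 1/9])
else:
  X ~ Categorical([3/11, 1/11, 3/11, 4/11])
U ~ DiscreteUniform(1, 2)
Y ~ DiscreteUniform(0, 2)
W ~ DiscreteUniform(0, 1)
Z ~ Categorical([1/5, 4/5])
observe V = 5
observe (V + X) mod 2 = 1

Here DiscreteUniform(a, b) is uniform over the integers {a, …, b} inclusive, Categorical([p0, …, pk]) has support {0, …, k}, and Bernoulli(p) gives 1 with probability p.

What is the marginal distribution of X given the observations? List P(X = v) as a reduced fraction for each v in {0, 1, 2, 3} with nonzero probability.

P(X=0) = 2/3, P(X=2) = 1/3

Enumerate traces; 48 have nonzero weight after conditioning:
  (V=5, X=0, U=1, Y=0, W=0, Z=0) weight 1/540
  (V=5, X=0, U=1, Y=0, W=0, Z=1) weight 1/135
  (V=5, X=0, U=1, Y=0, W=1, Z=0) weight 1/540
  (V=5, X=0, U=1, Y=0, W=1, Z=1) weight 1/135
  (V=5, X=0, U=1, Y=1, W=0, Z=0) weight 1/540
  (V=5, X=0, U=1, Y=1, W=0, Z=1) weight 1/135
  (V=5, X=0, U=1, Y=1, W=1, Z=0) weight 1/540
  (V=5, X=0, U=1, Y=1, W=1, Z=1) weight 1/135
  (V=5, X=2, U=1, Y=0, W=0, Z=0) weight 1/1080
  … 39 more
Group by X:
  weight(X=0) = 1/9
  weight(X=2) = 1/18
Total weight = 1/9 + 1/18 = 1/6
P(X=0 | obs) = 1/9 / 1/6 = 2/3
P(X=2 | obs) = 1/18 / 1/6 = 1/3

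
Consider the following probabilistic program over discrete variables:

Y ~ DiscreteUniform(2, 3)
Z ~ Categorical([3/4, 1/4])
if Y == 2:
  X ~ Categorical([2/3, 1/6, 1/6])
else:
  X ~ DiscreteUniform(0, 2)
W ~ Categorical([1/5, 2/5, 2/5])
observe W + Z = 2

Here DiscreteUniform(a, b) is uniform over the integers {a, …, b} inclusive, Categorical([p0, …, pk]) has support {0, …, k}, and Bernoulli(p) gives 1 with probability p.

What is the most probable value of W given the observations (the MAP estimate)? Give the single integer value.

argmax_v P(W = v | obs) = 2

Enumerate traces; 12 have nonzero weight after conditioning:
  (Y=2, Z=0, X=0, W=2) weight 1/10
  (Y=2, Z=0, X=1, W=2) weight 1/40
  (Y=2, Z=0, X=2, W=2) weight 1/40
  (Y=2, Z=1, X=0, W=1) weight 1/30
  (Y=2, Z=1, X=1, W=1) weight 1/120
  (Y=2, Z=1, X=2, W=1) weight 1/120
  (Y=3, Z=0, X=0, W=2) weight 1/20
  (Y=3, Z=0, X=1, W=2) weight 1/20
  … 4 more
Group by W:
  weight(W=1) = 1/10
  weight(W=2) = 3/10
Total weight = 1/10 + 3/10 = 2/5
P(W=1 | obs) = 1/10 / 2/5 = 1/4
P(W=2 | obs) = 3/10 / 2/5 = 3/4
argmax = 2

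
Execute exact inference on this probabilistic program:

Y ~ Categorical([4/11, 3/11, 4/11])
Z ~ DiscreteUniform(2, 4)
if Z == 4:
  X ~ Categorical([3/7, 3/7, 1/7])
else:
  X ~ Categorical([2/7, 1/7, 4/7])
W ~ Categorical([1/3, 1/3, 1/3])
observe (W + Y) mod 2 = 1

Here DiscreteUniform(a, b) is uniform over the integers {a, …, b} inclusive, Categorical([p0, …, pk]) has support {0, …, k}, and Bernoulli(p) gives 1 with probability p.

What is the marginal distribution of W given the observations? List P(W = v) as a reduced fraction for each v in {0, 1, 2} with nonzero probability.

Enumerate traces; 36 have nonzero weight after conditioning:
  (Y=0, Z=2, X=0, W=1) weight 8/693
  (Y=0, Z=2, X=1, W=1) weight 4/693
  (Y=0, Z=2, X=2, W=1) weight 16/693
  (Y=0, Z=3, X=0, W=1) weight 8/693
  (Y=0, Z=3, X=1, W=1) weight 4/693
  (Y=0, Z=3, X=2, W=1) weight 16/693
  (Y=0, Z=4, X=0, W=1) weight 4/231
  (Y=0, Z=4, X=1, W=1) weight 4/231
  (Y=1, Z=2, X=0, W=0) weight 2/231
  (Y=1, Z=2, X=0, W=2) weight 2/231
  … 26 more
Group by W:
  weight(W=0) = 1/11
  weight(W=1) = 8/33
  weight(W=2) = 1/11
Total weight = 1/11 + 8/33 + 1/11 = 14/33
P(W=0 | obs) = 1/11 / 14/33 = 3/14
P(W=1 | obs) = 8/33 / 14/33 = 4/7
P(W=2 | obs) = 1/11 / 14/33 = 3/14

P(W=0) = 3/14, P(W=1) = 4/7, P(W=2) = 3/14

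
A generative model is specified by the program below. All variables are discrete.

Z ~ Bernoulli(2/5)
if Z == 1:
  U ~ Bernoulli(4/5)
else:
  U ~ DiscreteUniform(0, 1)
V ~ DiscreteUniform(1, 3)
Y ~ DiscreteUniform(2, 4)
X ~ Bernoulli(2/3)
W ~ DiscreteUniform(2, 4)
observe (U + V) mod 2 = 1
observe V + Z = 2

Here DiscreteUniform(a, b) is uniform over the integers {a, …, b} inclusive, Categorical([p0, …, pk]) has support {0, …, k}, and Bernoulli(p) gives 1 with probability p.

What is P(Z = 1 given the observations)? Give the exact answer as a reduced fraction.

Enumerate traces; 36 have nonzero weight after conditioning:
  (Z=0, U=1, V=2, Y=2, X=0, W=2) weight 1/270
  (Z=0, U=1, V=2, Y=2, X=0, W=3) weight 1/270
  (Z=0, U=1, V=2, Y=2, X=0, W=4) weight 1/270
  (Z=0, U=1, V=2, Y=2, X=1, W=2) weight 1/135
  (Z=0, U=1, V=2, Y=2, X=1, W=3) weight 1/135
  (Z=0, U=1, V=2, Y=2, X=1, W=4) weight 1/135
  (Z=0, U=1, V=2, Y=3, X=0, W=2) weight 1/270
  (Z=0, U=1, V=2, Y=3, X=0, W=3) weight 1/270
  (Z=1, U=0, V=1, Y=2, X=0, W=2) weight 2/2025
  … 27 more
Group by Z:
  weight(Z=0) = 1/10
  weight(Z=1) = 2/75
Total weight = 1/10 + 2/75 = 19/150
P(Z=0 | obs) = 1/10 / 19/150 = 15/19
P(Z=1 | obs) = 2/75 / 19/150 = 4/19

P(Z = 1 | obs) = 4/19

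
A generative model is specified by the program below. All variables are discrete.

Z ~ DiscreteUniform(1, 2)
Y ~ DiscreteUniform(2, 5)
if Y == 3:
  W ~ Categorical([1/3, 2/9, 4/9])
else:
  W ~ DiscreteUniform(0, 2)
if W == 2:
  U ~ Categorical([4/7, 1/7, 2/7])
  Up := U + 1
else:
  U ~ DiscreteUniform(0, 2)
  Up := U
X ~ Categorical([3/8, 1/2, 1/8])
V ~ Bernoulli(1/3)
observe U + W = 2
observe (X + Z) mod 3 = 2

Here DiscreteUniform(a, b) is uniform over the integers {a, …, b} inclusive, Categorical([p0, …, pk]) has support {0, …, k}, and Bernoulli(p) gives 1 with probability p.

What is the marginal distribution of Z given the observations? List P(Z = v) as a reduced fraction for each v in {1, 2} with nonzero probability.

P(Z=1) = 4/7, P(Z=2) = 3/7

Enumerate traces; 48 have nonzero weight after conditioning:
  (Z=1, Y=2, W=0, U=2, X=1, V=0) weight 1/216
  (Z=1, Y=2, W=0, U=2, X=1, V=1) weight 1/432
  (Z=1, Y=2, W=1, U=1, X=1, V=0) weight 1/216
  (Z=1, Y=2, W=1, U=1, X=1, V=1) weight 1/432
  (Z=1, Y=2, W=2, U=0, X=1, V=0) weight 1/126
  (Z=1, Y=2, W=2, U=0, X=1, V=1) weight 1/252
  (Z=1, Y=3, W=0, U=2, X=1, V=0) weight 1/216
  (Z=1, Y=3, W=0, U=2, X=1, V=1) weight 1/432
  (Z=2, Y=2, W=0, U=2, X=0, V=0) weight 1/288
  … 39 more
Group by Z:
  weight(Z=1) = 317/3024
  weight(Z=2) = 317/4032
Total weight = 317/3024 + 317/4032 = 317/1728
P(Z=1 | obs) = 317/3024 / 317/1728 = 4/7
P(Z=2 | obs) = 317/4032 / 317/1728 = 3/7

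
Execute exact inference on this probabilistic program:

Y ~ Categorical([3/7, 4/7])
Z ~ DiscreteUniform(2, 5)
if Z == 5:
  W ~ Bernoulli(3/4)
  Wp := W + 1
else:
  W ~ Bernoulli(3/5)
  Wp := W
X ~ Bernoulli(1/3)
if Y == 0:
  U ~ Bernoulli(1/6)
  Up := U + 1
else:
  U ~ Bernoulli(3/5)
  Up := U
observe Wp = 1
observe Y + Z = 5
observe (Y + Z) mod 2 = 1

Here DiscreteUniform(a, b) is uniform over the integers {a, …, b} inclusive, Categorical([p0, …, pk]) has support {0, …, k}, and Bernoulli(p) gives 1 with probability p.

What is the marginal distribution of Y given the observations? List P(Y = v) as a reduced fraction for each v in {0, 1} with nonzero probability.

Enumerate traces; 8 have nonzero weight after conditioning:
  (Y=0, Z=5, W=0, X=0, U=0) weight 5/336
  (Y=0, Z=5, W=0, X=0, U=1) weight 1/336
  (Y=0, Z=5, W=0, X=1, U=0) weight 5/672
  (Y=0, Z=5, W=0, X=1, U=1) weight 1/672
  (Y=1, Z=4, W=1, X=0, U=0) weight 4/175
  (Y=1, Z=4, W=1, X=0, U=1) weight 6/175
  (Y=1, Z=4, W=1, X=1, U=0) weight 2/175
  (Y=1, Z=4, W=1, X=1, U=1) weight 3/175
Group by Y:
  weight(Y=0) = 3/112
  weight(Y=1) = 3/35
Total weight = 3/112 + 3/35 = 9/80
P(Y=0 | obs) = 3/112 / 9/80 = 5/21
P(Y=1 | obs) = 3/35 / 9/80 = 16/21

P(Y=0) = 5/21, P(Y=1) = 16/21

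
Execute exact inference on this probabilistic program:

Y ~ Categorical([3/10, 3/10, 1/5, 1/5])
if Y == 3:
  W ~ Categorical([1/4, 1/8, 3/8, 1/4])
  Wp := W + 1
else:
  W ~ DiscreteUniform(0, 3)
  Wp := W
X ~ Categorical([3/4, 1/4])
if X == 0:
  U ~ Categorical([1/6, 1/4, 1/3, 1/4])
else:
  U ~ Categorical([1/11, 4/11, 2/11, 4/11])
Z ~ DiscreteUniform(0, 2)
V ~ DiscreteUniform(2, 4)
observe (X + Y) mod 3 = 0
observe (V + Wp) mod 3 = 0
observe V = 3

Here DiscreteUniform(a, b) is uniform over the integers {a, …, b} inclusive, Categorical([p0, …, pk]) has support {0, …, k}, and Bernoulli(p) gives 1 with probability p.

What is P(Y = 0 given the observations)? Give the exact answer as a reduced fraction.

Enumerate traces; 60 have nonzero weight after conditioning:
  (Y=0, W=0, X=0, U=0, Z=0, V=3) weight 1/960
  (Y=0, W=0, X=0, U=0, Z=1, V=3) weight 1/960
  (Y=0, W=0, X=0, U=0, Z=2, V=3) weight 1/960
  (Y=0, W=0, X=0, U=1, Z=0, V=3) weight 1/640
  (Y=0, W=0, X=0, U=1, Z=1, V=3) weight 1/640
  (Y=0, W=0, X=0, U=1, Z=2, V=3) weight 1/640
  (Y=0, W=0, X=0, U=2, Z=0, V=3) weight 1/480
  (Y=0, W=0, X=0, U=2, Z=1, V=3) weight 1/480
  (Y=2, W=0, X=1, U=0, Z=0, V=3) weight 1/7920
  (Y=3, W=2, X=0, U=0, Z=0, V=3) weight 1/960
  … 50 more
Group by Y:
  weight(Y=0) = 3/80
  weight(Y=2) = 1/120
  weight(Y=3) = 3/160
Total weight = 3/80 + 1/120 + 3/160 = 31/480
P(Y=0 | obs) = 3/80 / 31/480 = 18/31
P(Y=2 | obs) = 1/120 / 31/480 = 4/31
P(Y=3 | obs) = 3/160 / 31/480 = 9/31

P(Y = 0 | obs) = 18/31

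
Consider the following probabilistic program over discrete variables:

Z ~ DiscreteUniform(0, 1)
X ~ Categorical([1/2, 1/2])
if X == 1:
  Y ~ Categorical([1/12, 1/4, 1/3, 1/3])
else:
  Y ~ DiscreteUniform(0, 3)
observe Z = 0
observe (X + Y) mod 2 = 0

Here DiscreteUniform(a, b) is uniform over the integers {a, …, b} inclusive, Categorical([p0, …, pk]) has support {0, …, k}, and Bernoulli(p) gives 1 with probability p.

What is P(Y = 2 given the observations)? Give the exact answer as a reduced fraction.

P(Y = 2 | obs) = 3/13

Enumerate traces; 4 have nonzero weight after conditioning:
  (Z=0, X=0, Y=0) weight 1/16
  (Z=0, X=0, Y=2) weight 1/16
  (Z=0, X=1, Y=1) weight 1/16
  (Z=0, X=1, Y=3) weight 1/12
Group by Y:
  weight(Y=0) = 1/16
  weight(Y=1) = 1/16
  weight(Y=2) = 1/16
  weight(Y=3) = 1/12
Total weight = 1/16 + 1/16 + 1/16 + 1/12 = 13/48
P(Y=0 | obs) = 1/16 / 13/48 = 3/13
P(Y=1 | obs) = 1/16 / 13/48 = 3/13
P(Y=2 | obs) = 1/16 / 13/48 = 3/13
P(Y=3 | obs) = 1/12 / 13/48 = 4/13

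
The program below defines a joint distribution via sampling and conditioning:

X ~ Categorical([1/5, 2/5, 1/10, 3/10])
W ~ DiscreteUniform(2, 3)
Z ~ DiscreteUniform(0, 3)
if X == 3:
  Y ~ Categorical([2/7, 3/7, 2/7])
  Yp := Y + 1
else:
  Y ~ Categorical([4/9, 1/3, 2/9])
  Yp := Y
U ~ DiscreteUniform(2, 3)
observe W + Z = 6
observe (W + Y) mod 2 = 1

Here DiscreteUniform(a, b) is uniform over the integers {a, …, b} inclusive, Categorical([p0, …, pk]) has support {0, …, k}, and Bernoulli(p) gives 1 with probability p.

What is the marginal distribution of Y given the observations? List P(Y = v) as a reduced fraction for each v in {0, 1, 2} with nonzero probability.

Enumerate traces; 16 have nonzero weight after conditioning:
  (X=0, W=3, Z=3, Y=0, U=2) weight 1/180
  (X=0, W=3, Z=3, Y=0, U=3) weight 1/180
  (X=0, W=3, Z=3, Y=2, U=2) weight 1/360
  (X=0, W=3, Z=3, Y=2, U=3) weight 1/360
  (X=1, W=3, Z=3, Y=0, U=2) weight 1/90
  (X=1, W=3, Z=3, Y=0, U=3) weight 1/90
  (X=1, W=3, Z=3, Y=2, U=2) weight 1/180
  (X=1, W=3, Z=3, Y=2, U=3) weight 1/180
  … 8 more
Group by Y:
  weight(Y=0) = 25/504
  weight(Y=2) = 19/630
Total weight = 25/504 + 19/630 = 67/840
P(Y=0 | obs) = 25/504 / 67/840 = 125/201
P(Y=2 | obs) = 19/630 / 67/840 = 76/201

P(Y=0) = 125/201, P(Y=2) = 76/201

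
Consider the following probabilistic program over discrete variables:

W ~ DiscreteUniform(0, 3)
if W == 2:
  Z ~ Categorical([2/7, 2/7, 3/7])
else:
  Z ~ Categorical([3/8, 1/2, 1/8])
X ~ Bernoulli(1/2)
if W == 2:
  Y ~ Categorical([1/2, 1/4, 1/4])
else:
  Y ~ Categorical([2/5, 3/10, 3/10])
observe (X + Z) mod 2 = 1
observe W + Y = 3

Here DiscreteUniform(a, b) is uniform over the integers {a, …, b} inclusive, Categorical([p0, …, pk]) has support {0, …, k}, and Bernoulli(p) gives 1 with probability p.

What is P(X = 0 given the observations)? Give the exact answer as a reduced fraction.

P(X = 0 | obs) = 59/133

Enumerate traces; 9 have nonzero weight after conditioning:
  (W=1, Z=0, X=1, Y=2) weight 9/640
  (W=1, Z=1, X=0, Y=2) weight 3/160
  (W=1, Z=2, X=1, Y=2) weight 3/640
  (W=2, Z=0, X=1, Y=1) weight 1/112
  (W=2, Z=1, X=0, Y=1) weight 1/112
  (W=2, Z=2, X=1, Y=1) weight 3/224
  (W=3, Z=0, X=1, Y=0) weight 3/160
  (W=3, Z=1, X=0, Y=0) weight 1/40
  … 1 more
Group by X:
  weight(X=0) = 59/1120
  weight(X=1) = 37/560
Total weight = 59/1120 + 37/560 = 19/160
P(X=0 | obs) = 59/1120 / 19/160 = 59/133
P(X=1 | obs) = 37/560 / 19/160 = 74/133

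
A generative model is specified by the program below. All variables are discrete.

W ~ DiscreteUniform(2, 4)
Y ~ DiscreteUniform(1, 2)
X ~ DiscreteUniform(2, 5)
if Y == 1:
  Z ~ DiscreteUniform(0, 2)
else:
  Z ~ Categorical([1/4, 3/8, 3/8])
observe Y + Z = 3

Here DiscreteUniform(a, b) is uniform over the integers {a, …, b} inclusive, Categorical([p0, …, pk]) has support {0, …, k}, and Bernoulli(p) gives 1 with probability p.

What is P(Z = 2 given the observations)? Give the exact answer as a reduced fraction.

Enumerate traces; 24 have nonzero weight after conditioning:
  (W=2, Y=1, X=2, Z=2) weight 1/72
  (W=2, Y=1, X=3, Z=2) weight 1/72
  (W=2, Y=1, X=4, Z=2) weight 1/72
  (W=2, Y=1, X=5, Z=2) weight 1/72
  (W=2, Y=2, X=2, Z=1) weight 1/64
  (W=2, Y=2, X=3, Z=1) weight 1/64
  (W=2, Y=2, X=4, Z=1) weight 1/64
  (W=2, Y=2, X=5, Z=1) weight 1/64
  … 16 more
Group by Z:
  weight(Z=1) = 3/16
  weight(Z=2) = 1/6
Total weight = 3/16 + 1/6 = 17/48
P(Z=1 | obs) = 3/16 / 17/48 = 9/17
P(Z=2 | obs) = 1/6 / 17/48 = 8/17

P(Z = 2 | obs) = 8/17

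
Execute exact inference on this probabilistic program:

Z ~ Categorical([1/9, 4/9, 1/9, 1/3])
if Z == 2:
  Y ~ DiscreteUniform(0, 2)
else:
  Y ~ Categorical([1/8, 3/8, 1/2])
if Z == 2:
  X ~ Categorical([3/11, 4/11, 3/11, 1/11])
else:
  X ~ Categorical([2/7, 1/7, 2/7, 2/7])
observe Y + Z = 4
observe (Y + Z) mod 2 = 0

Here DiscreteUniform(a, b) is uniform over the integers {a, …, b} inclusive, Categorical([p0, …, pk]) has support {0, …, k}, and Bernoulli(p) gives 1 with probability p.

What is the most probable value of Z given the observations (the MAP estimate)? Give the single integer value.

Enumerate traces; 8 have nonzero weight after conditioning:
  (Z=2, Y=2, X=0) weight 1/99
  (Z=2, Y=2, X=1) weight 4/297
  (Z=2, Y=2, X=2) weight 1/99
  (Z=2, Y=2, X=3) weight 1/297
  (Z=3, Y=1, X=0) weight 1/28
  (Z=3, Y=1, X=1) weight 1/56
  (Z=3, Y=1, X=2) weight 1/28
  (Z=3, Y=1, X=3) weight 1/28
Group by Z:
  weight(Z=2) = 1/27
  weight(Z=3) = 1/8
Total weight = 1/27 + 1/8 = 35/216
P(Z=2 | obs) = 1/27 / 35/216 = 8/35
P(Z=3 | obs) = 1/8 / 35/216 = 27/35
argmax = 3

argmax_v P(Z = v | obs) = 3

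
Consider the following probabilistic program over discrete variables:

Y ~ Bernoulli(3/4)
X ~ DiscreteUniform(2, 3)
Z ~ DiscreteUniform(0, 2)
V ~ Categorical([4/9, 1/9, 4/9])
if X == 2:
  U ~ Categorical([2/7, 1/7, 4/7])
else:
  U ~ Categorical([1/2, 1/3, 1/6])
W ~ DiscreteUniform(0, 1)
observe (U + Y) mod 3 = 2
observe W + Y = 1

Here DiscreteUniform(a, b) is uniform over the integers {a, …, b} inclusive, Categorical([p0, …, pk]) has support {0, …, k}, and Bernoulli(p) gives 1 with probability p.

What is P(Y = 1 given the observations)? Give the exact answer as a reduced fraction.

P(Y = 1 | obs) = 60/91

Enumerate traces; 36 have nonzero weight after conditioning:
  (Y=0, X=2, Z=0, V=0, U=2, W=1) weight 1/189
  (Y=0, X=2, Z=0, V=1, U=2, W=1) weight 1/756
  (Y=0, X=2, Z=0, V=2, U=2, W=1) weight 1/189
  (Y=0, X=2, Z=1, V=0, U=2, W=1) weight 1/189
  (Y=0, X=2, Z=1, V=1, U=2, W=1) weight 1/756
  (Y=0, X=2, Z=1, V=2, U=2, W=1) weight 1/189
  (Y=0, X=2, Z=2, V=0, U=2, W=1) weight 1/189
  (Y=0, X=2, Z=2, V=1, U=2, W=1) weight 1/756
  (Y=1, X=2, Z=0, V=0, U=1, W=0) weight 1/252
  … 27 more
Group by Y:
  weight(Y=0) = 31/672
  weight(Y=1) = 5/56
Total weight = 31/672 + 5/56 = 13/96
P(Y=0 | obs) = 31/672 / 13/96 = 31/91
P(Y=1 | obs) = 5/56 / 13/96 = 60/91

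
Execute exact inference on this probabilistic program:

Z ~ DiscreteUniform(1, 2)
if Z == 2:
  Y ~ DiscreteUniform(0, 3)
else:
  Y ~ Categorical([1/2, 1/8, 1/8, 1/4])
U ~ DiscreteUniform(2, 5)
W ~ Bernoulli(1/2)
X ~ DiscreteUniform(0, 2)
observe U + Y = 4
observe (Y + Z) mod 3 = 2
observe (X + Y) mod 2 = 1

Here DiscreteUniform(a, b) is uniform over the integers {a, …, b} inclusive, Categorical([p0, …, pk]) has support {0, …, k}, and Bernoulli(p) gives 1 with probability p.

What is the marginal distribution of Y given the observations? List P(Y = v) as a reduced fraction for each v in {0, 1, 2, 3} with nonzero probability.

P(Y=0) = 1/2, P(Y=1) = 1/2

Enumerate traces; 6 have nonzero weight after conditioning:
  (Z=1, Y=1, U=3, W=0, X=0) weight 1/384
  (Z=1, Y=1, U=3, W=0, X=2) weight 1/384
  (Z=1, Y=1, U=3, W=1, X=0) weight 1/384
  (Z=1, Y=1, U=3, W=1, X=2) weight 1/384
  (Z=2, Y=0, U=4, W=0, X=1) weight 1/192
  (Z=2, Y=0, U=4, W=1, X=1) weight 1/192
Group by Y:
  weight(Y=0) = 1/96
  weight(Y=1) = 1/96
Total weight = 1/96 + 1/96 = 1/48
P(Y=0 | obs) = 1/96 / 1/48 = 1/2
P(Y=1 | obs) = 1/96 / 1/48 = 1/2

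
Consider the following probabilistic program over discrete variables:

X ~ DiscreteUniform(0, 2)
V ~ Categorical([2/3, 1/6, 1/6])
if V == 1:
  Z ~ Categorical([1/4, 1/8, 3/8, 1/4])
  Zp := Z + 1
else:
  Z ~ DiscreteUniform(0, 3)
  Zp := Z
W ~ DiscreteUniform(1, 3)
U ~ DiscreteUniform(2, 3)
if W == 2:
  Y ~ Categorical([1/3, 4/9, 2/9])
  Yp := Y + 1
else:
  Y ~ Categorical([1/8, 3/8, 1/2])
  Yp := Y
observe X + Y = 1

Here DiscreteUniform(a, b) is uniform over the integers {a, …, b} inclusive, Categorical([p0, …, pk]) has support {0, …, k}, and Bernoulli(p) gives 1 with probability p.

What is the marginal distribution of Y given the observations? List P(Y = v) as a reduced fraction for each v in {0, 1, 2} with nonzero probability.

P(Y=0) = 21/64, P(Y=1) = 43/64

Enumerate traces; 144 have nonzero weight after conditioning:
  (X=0, V=0, Z=0, W=1, U=2, Y=1) weight 1/288
  (X=0, V=0, Z=0, W=1, U=3, Y=1) weight 1/288
  (X=0, V=0, Z=0, W=2, U=2, Y=1) weight 1/243
  (X=0, V=0, Z=0, W=2, U=3, Y=1) weight 1/243
  (X=0, V=0, Z=0, W=3, U=2, Y=1) weight 1/288
  (X=0, V=0, Z=0, W=3, U=3, Y=1) weight 1/288
  (X=0, V=0, Z=1, W=1, U=2, Y=1) weight 1/288
  (X=0, V=0, Z=1, W=1, U=3, Y=1) weight 1/288
  (X=1, V=0, Z=0, W=1, U=2, Y=0) weight 1/864
  … 135 more
Group by Y:
  weight(Y=0) = 7/108
  weight(Y=1) = 43/324
Total weight = 7/108 + 43/324 = 16/81
P(Y=0 | obs) = 7/108 / 16/81 = 21/64
P(Y=1 | obs) = 43/324 / 16/81 = 43/64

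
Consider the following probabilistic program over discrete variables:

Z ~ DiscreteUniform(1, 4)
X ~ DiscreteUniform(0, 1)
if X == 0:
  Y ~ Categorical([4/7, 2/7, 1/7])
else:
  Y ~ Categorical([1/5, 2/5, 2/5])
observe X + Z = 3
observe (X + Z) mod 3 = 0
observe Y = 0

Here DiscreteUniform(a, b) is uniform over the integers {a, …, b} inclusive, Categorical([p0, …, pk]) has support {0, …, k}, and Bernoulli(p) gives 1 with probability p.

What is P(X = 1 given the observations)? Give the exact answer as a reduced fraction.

Enumerate traces; 2 have nonzero weight after conditioning:
  (Z=2, X=1, Y=0) weight 1/40
  (Z=3, X=0, Y=0) weight 1/14
Group by X:
  weight(X=0) = 1/14
  weight(X=1) = 1/40
Total weight = 1/14 + 1/40 = 27/280
P(X=0 | obs) = 1/14 / 27/280 = 20/27
P(X=1 | obs) = 1/40 / 27/280 = 7/27

P(X = 1 | obs) = 7/27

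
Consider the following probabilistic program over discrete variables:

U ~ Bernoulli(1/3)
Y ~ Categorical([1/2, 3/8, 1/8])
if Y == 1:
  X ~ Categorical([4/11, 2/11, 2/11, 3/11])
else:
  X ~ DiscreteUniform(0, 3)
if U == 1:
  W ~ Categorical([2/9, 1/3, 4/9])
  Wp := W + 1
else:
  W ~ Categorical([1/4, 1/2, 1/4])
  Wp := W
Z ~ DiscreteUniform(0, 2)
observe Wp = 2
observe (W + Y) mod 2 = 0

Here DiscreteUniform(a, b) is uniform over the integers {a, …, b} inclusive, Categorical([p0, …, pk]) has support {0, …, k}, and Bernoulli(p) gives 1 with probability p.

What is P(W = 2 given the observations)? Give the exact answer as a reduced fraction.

Enumerate traces; 36 have nonzero weight after conditioning:
  (U=0, Y=0, X=0, W=2, Z=0) weight 1/144
  (U=0, Y=0, X=0, W=2, Z=1) weight 1/144
  (U=0, Y=0, X=0, W=2, Z=2) weight 1/144
  (U=0, Y=0, X=1, W=2, Z=0) weight 1/144
  (U=0, Y=0, X=1, W=2, Z=1) weight 1/144
  (U=0, Y=0, X=1, W=2, Z=2) weight 1/144
  (U=0, Y=0, X=2, W=2, Z=0) weight 1/144
  (U=0, Y=0, X=2, W=2, Z=1) weight 1/144
  (U=1, Y=1, X=0, W=1, Z=0) weight 1/198
  … 27 more
Group by W:
  weight(W=1) = 1/24
  weight(W=2) = 5/48
Total weight = 1/24 + 5/48 = 7/48
P(W=1 | obs) = 1/24 / 7/48 = 2/7
P(W=2 | obs) = 5/48 / 7/48 = 5/7

P(W = 2 | obs) = 5/7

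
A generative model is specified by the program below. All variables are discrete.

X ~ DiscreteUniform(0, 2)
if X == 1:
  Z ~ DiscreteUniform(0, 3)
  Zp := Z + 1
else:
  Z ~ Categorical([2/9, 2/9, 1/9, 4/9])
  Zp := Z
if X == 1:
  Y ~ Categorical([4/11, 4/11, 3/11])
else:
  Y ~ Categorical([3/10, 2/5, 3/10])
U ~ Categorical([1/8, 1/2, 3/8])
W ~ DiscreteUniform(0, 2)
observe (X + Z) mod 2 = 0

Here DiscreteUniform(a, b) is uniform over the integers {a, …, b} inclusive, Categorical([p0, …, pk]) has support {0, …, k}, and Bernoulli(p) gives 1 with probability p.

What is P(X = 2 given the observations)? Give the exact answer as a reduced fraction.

P(X = 2 | obs) = 2/7

Enumerate traces; 162 have nonzero weight after conditioning:
  (X=0, Z=0, Y=0, U=0, W=0) weight 1/1080
  (X=0, Z=0, Y=0, U=0, W=1) weight 1/1080
  (X=0, Z=0, Y=0, U=0, W=2) weight 1/1080
  (X=0, Z=0, Y=0, U=1, W=0) weight 1/270
  (X=0, Z=0, Y=0, U=1, W=1) weight 1/270
  (X=0, Z=0, Y=0, U=1, W=2) weight 1/270
  (X=0, Z=0, Y=0, U=2, W=0) weight 1/360
  (X=0, Z=0, Y=0, U=2, W=1) weight 1/360
  (X=1, Z=1, Y=0, U=0, W=0) weight 1/792
  (X=2, Z=0, Y=0, U=0, W=0) weight 1/1080
  … 152 more
Group by X:
  weight(X=0) = 1/9
  weight(X=1) = 1/6
  weight(X=2) = 1/9
Total weight = 1/9 + 1/6 + 1/9 = 7/18
P(X=0 | obs) = 1/9 / 7/18 = 2/7
P(X=1 | obs) = 1/6 / 7/18 = 3/7
P(X=2 | obs) = 1/9 / 7/18 = 2/7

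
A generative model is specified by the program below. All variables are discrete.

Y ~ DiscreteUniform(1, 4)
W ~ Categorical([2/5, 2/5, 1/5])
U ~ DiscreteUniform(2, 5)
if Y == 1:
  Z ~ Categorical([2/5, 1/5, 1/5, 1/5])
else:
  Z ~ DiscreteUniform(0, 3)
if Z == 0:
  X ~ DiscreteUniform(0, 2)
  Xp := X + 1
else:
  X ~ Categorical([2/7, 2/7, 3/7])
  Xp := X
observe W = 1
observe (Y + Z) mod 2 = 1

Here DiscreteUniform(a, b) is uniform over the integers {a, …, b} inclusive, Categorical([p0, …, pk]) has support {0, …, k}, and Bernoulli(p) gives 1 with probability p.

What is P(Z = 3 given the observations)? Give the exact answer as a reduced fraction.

Enumerate traces; 96 have nonzero weight after conditioning:
  (Y=1, W=1, U=2, Z=0, X=0) weight 1/300
  (Y=1, W=1, U=2, Z=0, X=1) weight 1/300
  (Y=1, W=1, U=2, Z=0, X=2) weight 1/300
  (Y=1, W=1, U=2, Z=2, X=0) weight 1/700
  (Y=1, W=1, U=2, Z=2, X=1) weight 1/700
  (Y=1, W=1, U=2, Z=2, X=2) weight 3/1400
  (Y=1, W=1, U=3, Z=0, X=0) weight 1/300
  (Y=1, W=1, U=3, Z=0, X=1) weight 1/300
  (Y=2, W=1, U=2, Z=1, X=0) weight 1/560
  (Y=2, W=1, U=2, Z=3, X=0) weight 1/560
  … 86 more
Group by Z:
  weight(Z=0) = 13/200
  weight(Z=1) = 1/20
  weight(Z=2) = 9/200
  weight(Z=3) = 1/20
Total weight = 13/200 + 1/20 + 9/200 + 1/20 = 21/100
P(Z=0 | obs) = 13/200 / 21/100 = 13/42
P(Z=1 | obs) = 1/20 / 21/100 = 5/21
P(Z=2 | obs) = 9/200 / 21/100 = 3/14
P(Z=3 | obs) = 1/20 / 21/100 = 5/21

P(Z = 3 | obs) = 5/21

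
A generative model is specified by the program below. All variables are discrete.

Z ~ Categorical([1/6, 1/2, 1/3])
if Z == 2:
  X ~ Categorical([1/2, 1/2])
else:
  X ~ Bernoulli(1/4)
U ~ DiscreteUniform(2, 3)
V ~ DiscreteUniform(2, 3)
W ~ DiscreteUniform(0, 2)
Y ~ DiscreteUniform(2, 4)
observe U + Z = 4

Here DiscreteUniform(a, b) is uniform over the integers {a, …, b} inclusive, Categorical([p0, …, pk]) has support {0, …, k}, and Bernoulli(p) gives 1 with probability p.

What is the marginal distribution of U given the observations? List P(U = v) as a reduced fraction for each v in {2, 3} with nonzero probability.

Enumerate traces; 72 have nonzero weight after conditioning:
  (Z=1, X=0, U=3, V=2, W=0, Y=2) weight 1/96
  (Z=1, X=0, U=3, V=2, W=0, Y=3) weight 1/96
  (Z=1, X=0, U=3, V=2, W=0, Y=4) weight 1/96
  (Z=1, X=0, U=3, V=2, W=1, Y=2) weight 1/96
  (Z=1, X=0, U=3, V=2, W=1, Y=3) weight 1/96
  (Z=1, X=0, U=3, V=2, W=1, Y=4) weight 1/96
  (Z=1, X=0, U=3, V=2, W=2, Y=2) weight 1/96
  (Z=1, X=0, U=3, V=2, W=2, Y=3) weight 1/96
  (Z=2, X=0, U=2, V=2, W=0, Y=2) weight 1/216
  … 63 more
Group by U:
  weight(U=2) = 1/6
  weight(U=3) = 1/4
Total weight = 1/6 + 1/4 = 5/12
P(U=2 | obs) = 1/6 / 5/12 = 2/5
P(U=3 | obs) = 1/4 / 5/12 = 3/5

P(U=2) = 2/5, P(U=3) = 3/5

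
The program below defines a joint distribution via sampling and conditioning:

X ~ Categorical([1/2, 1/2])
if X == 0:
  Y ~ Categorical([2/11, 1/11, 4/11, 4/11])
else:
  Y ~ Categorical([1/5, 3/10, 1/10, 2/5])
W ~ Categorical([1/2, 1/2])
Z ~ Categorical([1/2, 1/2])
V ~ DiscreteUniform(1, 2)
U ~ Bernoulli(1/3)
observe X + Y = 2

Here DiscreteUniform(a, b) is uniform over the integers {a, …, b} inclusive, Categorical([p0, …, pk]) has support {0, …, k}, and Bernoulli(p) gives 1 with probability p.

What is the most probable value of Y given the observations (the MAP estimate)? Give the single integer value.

argmax_v P(Y = v | obs) = 2

Enumerate traces; 32 have nonzero weight after conditioning:
  (X=0, Y=2, W=0, Z=0, V=1, U=0) weight 1/66
  (X=0, Y=2, W=0, Z=0, V=1, U=1) weight 1/132
  (X=0, Y=2, W=0, Z=0, V=2, U=0) weight 1/66
  (X=0, Y=2, W=0, Z=0, V=2, U=1) weight 1/132
  (X=0, Y=2, W=0, Z=1, V=1, U=0) weight 1/66
  (X=0, Y=2, W=0, Z=1, V=1, U=1) weight 1/132
  (X=0, Y=2, W=0, Z=1, V=2, U=0) weight 1/66
  (X=0, Y=2, W=0, Z=1, V=2, U=1) weight 1/132
  (X=1, Y=1, W=0, Z=0, V=1, U=0) weight 1/80
  … 23 more
Group by Y:
  weight(Y=1) = 3/20
  weight(Y=2) = 2/11
Total weight = 3/20 + 2/11 = 73/220
P(Y=1 | obs) = 3/20 / 73/220 = 33/73
P(Y=2 | obs) = 2/11 / 73/220 = 40/73
argmax = 2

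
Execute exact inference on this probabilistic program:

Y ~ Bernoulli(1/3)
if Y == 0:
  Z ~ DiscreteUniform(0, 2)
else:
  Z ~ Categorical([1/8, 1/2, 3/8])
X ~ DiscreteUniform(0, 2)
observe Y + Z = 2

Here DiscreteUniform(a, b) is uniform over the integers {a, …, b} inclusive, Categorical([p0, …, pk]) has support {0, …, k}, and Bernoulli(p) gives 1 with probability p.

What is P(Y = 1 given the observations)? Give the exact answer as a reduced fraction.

Enumerate traces; 6 have nonzero weight after conditioning:
  (Y=0, Z=2, X=0) weight 2/27
  (Y=0, Z=2, X=1) weight 2/27
  (Y=0, Z=2, X=2) weight 2/27
  (Y=1, Z=1, X=0) weight 1/18
  (Y=1, Z=1, X=1) weight 1/18
  (Y=1, Z=1, X=2) weight 1/18
Group by Y:
  weight(Y=0) = 2/9
  weight(Y=1) = 1/6
Total weight = 2/9 + 1/6 = 7/18
P(Y=0 | obs) = 2/9 / 7/18 = 4/7
P(Y=1 | obs) = 1/6 / 7/18 = 3/7

P(Y = 1 | obs) = 3/7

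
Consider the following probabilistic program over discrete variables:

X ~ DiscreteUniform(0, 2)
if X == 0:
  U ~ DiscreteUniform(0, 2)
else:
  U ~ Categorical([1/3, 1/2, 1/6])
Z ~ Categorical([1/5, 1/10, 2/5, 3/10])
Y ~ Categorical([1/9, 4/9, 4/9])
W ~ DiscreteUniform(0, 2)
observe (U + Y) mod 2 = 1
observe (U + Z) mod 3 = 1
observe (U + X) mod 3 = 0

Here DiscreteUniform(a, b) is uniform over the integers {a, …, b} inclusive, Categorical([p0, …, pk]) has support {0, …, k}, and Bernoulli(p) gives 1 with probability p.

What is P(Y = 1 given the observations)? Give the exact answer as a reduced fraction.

Enumerate traces; 18 have nonzero weight after conditioning:
  (X=0, U=0, Z=1, Y=1, W=0) weight 2/1215
  (X=0, U=0, Z=1, Y=1, W=1) weight 2/1215
  (X=0, U=0, Z=1, Y=1, W=2) weight 2/1215
  (X=1, U=2, Z=2, Y=1, W=0) weight 4/1215
  (X=1, U=2, Z=2, Y=1, W=1) weight 4/1215
  (X=1, U=2, Z=2, Y=1, W=2) weight 4/1215
  (X=2, U=1, Z=0, Y=0, W=0) weight 1/810
  (X=2, U=1, Z=0, Y=0, W=1) weight 1/810
  (X=2, U=1, Z=0, Y=2, W=0) weight 2/405
  … 9 more
Group by Y:
  weight(Y=0) = 1/108
  weight(Y=1) = 2/135
  weight(Y=2) = 1/27
Total weight = 1/108 + 2/135 + 1/27 = 11/180
P(Y=0 | obs) = 1/108 / 11/180 = 5/33
P(Y=1 | obs) = 2/135 / 11/180 = 8/33
P(Y=2 | obs) = 1/27 / 11/180 = 20/33

P(Y = 1 | obs) = 8/33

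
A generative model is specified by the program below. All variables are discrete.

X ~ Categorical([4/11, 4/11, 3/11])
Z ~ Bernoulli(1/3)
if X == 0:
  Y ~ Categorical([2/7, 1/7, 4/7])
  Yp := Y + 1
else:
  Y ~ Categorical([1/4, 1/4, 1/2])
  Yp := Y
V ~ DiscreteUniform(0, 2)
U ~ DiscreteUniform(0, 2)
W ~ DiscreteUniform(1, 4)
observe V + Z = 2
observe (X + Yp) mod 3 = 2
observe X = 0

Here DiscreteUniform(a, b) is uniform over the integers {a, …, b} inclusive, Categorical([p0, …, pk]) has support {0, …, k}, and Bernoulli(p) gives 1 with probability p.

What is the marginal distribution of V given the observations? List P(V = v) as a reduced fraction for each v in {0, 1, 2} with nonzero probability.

P(V=1) = 1/3, P(V=2) = 2/3

Enumerate traces; 24 have nonzero weight after conditioning:
  (X=0, Z=0, Y=1, V=2, U=0, W=1) weight 2/2079
  (X=0, Z=0, Y=1, V=2, U=0, W=2) weight 2/2079
  (X=0, Z=0, Y=1, V=2, U=0, W=3) weight 2/2079
  (X=0, Z=0, Y=1, V=2, U=0, W=4) weight 2/2079
  (X=0, Z=0, Y=1, V=2, U=1, W=1) weight 2/2079
  (X=0, Z=0, Y=1, V=2, U=1, W=2) weight 2/2079
  (X=0, Z=0, Y=1, V=2, U=1, W=3) weight 2/2079
  (X=0, Z=0, Y=1, V=2, U=1, W=4) weight 2/2079
  (X=0, Z=1, Y=1, V=1, U=0, W=1) weight 1/2079
  … 15 more
Group by V:
  weight(V=1) = 4/693
  weight(V=2) = 8/693
Total weight = 4/693 + 8/693 = 4/231
P(V=1 | obs) = 4/693 / 4/231 = 1/3
P(V=2 | obs) = 8/693 / 4/231 = 2/3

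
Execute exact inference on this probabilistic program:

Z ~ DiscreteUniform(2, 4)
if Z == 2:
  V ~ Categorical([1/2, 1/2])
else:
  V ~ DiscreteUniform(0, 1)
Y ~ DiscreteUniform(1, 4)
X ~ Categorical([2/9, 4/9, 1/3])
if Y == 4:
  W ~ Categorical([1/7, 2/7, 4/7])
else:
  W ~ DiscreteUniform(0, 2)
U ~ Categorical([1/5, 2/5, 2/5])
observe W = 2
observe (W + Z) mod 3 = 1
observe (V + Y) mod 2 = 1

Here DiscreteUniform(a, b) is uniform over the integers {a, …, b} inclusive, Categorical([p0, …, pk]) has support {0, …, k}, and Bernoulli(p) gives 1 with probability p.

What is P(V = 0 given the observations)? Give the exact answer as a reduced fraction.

Enumerate traces; 36 have nonzero weight after conditioning:
  (Z=2, V=0, Y=1, X=0, W=2, U=0) weight 1/1620
  (Z=2, V=0, Y=1, X=0, W=2, U=1) weight 1/810
  (Z=2, V=0, Y=1, X=0, W=2, U=2) weight 1/810
  (Z=2, V=0, Y=1, X=1, W=2, U=0) weight 1/810
  (Z=2, V=0, Y=1, X=1, W=2, U=1) weight 1/405
  (Z=2, V=0, Y=1, X=1, W=2, U=2) weight 1/405
  (Z=2, V=0, Y=1, X=2, W=2, U=0) weight 1/1080
  (Z=2, V=0, Y=1, X=2, W=2, U=1) weight 1/540
  (Z=2, V=1, Y=2, X=0, W=2, U=0) weight 1/1620
  … 27 more
Group by V:
  weight(V=0) = 1/36
  weight(V=1) = 19/504
Total weight = 1/36 + 19/504 = 11/168
P(V=0 | obs) = 1/36 / 11/168 = 14/33
P(V=1 | obs) = 19/504 / 11/168 = 19/33

P(V = 0 | obs) = 14/33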